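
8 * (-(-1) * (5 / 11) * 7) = 280 / 11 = 25.45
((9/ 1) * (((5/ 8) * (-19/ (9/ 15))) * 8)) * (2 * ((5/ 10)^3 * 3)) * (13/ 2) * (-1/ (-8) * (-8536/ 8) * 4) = 59298525/ 16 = 3706157.81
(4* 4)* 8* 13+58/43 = 71610/43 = 1665.35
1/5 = 0.20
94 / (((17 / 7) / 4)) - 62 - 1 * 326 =-3964 / 17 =-233.18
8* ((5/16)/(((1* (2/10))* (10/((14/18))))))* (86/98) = 215/252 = 0.85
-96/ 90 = -16/ 15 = -1.07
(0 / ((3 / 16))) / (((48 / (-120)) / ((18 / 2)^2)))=0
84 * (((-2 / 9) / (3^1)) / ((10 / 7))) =-196 / 45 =-4.36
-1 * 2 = -2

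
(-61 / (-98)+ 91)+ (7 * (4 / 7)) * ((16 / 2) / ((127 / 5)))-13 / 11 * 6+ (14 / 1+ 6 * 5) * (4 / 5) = 82822231 / 684530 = 120.99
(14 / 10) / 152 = 7 / 760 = 0.01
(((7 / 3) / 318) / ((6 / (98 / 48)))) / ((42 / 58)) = 1421 / 412128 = 0.00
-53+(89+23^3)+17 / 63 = 768806 / 63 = 12203.27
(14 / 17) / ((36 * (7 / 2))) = 0.01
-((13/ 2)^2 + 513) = -2221/ 4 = -555.25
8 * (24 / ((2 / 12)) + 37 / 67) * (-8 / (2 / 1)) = -309920 / 67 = -4625.67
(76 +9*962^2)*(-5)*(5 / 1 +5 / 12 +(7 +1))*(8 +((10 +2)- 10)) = -16762257400 / 3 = -5587419133.33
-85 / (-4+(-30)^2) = -85 / 896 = -0.09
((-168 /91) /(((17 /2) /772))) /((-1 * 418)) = 18528 /46189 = 0.40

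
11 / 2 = 5.50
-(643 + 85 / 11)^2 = -51236964 / 121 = -423445.98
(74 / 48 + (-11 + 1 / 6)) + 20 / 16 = -193 / 24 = -8.04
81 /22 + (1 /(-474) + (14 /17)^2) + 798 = 604514903 /753423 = 802.36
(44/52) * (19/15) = 209/195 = 1.07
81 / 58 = 1.40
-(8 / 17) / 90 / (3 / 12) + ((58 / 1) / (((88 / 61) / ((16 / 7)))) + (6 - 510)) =-24276212 / 58905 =-412.12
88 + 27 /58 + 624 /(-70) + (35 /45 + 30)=2015711 /18270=110.33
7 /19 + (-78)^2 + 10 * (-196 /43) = 6038.79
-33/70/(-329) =33/23030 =0.00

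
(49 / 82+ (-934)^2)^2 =5117004567964081 / 6724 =761006033308.16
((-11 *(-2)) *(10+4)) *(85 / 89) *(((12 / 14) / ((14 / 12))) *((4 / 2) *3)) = 807840 / 623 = 1296.69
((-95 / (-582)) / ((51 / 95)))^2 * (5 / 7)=407253125 / 6167147868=0.07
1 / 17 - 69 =-1172 / 17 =-68.94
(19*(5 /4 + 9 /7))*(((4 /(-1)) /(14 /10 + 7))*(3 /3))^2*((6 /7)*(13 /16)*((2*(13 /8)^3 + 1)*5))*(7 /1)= 5377282625 /2107392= 2551.63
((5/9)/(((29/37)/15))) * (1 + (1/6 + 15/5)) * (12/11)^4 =26640000/424589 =62.74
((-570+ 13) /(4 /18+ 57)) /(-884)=5013 /455260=0.01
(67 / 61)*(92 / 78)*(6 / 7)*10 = 61640 / 5551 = 11.10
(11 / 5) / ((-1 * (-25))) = 11 / 125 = 0.09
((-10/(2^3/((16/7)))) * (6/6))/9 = -20/63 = -0.32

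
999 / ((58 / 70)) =1205.69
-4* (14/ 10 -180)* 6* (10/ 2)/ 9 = 7144/ 3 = 2381.33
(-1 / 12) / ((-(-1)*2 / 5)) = -5 / 24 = -0.21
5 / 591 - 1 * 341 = -201526 / 591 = -340.99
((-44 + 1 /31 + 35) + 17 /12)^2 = 7890481 /138384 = 57.02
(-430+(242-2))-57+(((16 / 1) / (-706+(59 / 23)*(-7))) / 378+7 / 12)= -3101932177 / 12588156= -246.42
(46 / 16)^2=529 / 64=8.27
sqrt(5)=2.24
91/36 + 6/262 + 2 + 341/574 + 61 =66.14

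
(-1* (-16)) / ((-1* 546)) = -8 / 273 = -0.03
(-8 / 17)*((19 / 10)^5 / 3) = -2476099 / 637500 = -3.88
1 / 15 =0.07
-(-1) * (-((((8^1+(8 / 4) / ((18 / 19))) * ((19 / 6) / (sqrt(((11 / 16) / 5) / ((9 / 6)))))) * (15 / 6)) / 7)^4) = -58157782515625 / 28579716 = -2034932.14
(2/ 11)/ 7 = 2/ 77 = 0.03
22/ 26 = 11/ 13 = 0.85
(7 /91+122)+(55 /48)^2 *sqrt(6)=3025 *sqrt(6) /2304+1587 /13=125.29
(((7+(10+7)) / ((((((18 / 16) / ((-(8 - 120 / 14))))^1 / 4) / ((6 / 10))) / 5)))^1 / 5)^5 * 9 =10133099161583616 / 52521875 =192931024.67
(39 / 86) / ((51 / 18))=117 / 731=0.16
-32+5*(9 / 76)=-2387 / 76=-31.41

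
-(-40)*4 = 160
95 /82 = 1.16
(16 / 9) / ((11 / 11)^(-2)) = 16 / 9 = 1.78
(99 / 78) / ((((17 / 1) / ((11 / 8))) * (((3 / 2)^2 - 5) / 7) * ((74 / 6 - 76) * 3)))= 231 / 168844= 0.00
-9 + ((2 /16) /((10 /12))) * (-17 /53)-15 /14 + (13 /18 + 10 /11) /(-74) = -137821423 /13589730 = -10.14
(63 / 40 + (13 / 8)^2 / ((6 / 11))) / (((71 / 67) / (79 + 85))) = 33840293 / 34080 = 992.97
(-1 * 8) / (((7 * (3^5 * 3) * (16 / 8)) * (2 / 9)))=-2 / 567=-0.00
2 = 2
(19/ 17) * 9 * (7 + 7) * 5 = 704.12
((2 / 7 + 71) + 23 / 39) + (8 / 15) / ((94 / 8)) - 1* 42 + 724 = 48367792 / 64155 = 753.92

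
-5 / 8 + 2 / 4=-1 / 8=-0.12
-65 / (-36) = 65 / 36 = 1.81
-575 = -575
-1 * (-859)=859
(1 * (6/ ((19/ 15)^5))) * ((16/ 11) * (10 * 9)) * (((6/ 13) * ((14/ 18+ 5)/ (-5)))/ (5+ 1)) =-583200000/ 27237089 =-21.41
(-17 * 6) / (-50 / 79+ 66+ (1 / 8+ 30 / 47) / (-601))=-1820914608 / 1166917391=-1.56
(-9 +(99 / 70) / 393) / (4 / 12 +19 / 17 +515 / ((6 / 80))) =-1402449 / 1070670860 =-0.00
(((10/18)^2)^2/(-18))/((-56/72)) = 0.01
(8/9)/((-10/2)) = -8/45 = -0.18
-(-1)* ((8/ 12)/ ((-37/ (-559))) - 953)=-104665/ 111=-942.93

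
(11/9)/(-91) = -11/819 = -0.01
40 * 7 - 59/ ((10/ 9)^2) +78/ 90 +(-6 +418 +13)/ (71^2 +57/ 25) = 4409609593/ 18912300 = 233.16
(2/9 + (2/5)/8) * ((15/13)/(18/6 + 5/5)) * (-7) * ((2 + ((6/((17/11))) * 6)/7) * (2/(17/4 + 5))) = -15533/24531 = -0.63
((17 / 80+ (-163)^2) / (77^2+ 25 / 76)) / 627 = 2125537 / 297415140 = 0.01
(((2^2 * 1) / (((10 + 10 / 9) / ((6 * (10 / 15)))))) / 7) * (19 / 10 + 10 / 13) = 6246 / 11375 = 0.55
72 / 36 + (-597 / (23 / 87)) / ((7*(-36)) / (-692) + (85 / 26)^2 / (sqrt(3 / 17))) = 1997537339333486 / 610739041795039 - 7592247152837100*sqrt(51) / 610739041795039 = -85.51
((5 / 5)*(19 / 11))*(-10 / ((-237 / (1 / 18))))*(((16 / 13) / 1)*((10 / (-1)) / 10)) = -1520 / 305019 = -0.00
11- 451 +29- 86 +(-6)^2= -461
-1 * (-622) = 622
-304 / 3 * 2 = -608 / 3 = -202.67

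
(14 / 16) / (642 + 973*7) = 7 / 59624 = 0.00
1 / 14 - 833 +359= -6635 / 14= -473.93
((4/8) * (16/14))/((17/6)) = 24/119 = 0.20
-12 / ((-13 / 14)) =12.92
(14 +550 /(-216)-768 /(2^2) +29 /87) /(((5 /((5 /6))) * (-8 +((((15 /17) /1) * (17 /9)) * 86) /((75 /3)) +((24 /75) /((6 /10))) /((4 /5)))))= 97315 /5184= 18.77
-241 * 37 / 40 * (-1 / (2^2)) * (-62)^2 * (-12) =-25707711 / 10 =-2570771.10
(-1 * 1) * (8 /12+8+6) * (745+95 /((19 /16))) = -12100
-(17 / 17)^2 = -1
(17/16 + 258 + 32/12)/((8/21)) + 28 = 91525/128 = 715.04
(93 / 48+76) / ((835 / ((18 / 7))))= 11223 / 46760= 0.24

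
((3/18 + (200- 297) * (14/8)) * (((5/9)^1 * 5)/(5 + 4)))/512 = -50875/497664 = -0.10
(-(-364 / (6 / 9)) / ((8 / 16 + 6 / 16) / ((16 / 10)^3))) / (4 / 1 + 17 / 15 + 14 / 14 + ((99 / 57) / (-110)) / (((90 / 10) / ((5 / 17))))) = 68796416 / 165075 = 416.76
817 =817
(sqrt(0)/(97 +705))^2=0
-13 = -13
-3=-3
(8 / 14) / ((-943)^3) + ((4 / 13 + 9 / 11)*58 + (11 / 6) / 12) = 3955800441513757 / 60436826554104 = 65.45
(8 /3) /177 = 8 /531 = 0.02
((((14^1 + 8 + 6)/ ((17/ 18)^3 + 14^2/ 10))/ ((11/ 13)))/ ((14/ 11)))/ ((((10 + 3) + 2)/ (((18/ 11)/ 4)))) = 227448/ 6557111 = 0.03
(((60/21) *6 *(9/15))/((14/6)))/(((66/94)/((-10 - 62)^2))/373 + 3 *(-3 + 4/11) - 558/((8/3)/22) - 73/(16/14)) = -0.00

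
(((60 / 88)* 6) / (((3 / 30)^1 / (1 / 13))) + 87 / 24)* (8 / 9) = 7747 / 1287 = 6.02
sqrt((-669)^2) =669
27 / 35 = 0.77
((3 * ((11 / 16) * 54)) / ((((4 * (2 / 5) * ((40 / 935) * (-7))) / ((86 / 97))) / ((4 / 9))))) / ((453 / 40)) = -6633825 / 820232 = -8.09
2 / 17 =0.12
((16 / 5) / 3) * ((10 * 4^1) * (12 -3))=384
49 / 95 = 0.52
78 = 78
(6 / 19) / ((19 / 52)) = 312 / 361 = 0.86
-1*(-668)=668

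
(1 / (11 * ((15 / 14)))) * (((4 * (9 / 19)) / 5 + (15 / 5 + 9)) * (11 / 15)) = 5488 / 7125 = 0.77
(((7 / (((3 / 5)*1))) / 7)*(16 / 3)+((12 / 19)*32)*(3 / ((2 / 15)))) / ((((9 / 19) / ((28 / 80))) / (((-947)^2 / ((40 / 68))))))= 211519577122 / 405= 522270560.80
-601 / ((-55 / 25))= 273.18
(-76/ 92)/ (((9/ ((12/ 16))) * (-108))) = 19/ 29808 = 0.00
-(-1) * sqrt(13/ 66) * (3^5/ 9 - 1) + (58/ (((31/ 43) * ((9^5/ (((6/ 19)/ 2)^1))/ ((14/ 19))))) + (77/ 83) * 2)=33924855790/ 18282613599 + 13 * sqrt(858)/ 33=13.39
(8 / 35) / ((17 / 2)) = 16 / 595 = 0.03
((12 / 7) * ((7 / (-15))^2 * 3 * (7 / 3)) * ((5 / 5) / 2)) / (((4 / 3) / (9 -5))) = 98 / 25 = 3.92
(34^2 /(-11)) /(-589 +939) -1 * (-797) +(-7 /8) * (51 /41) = 502348991 /631400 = 795.61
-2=-2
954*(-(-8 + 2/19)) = 143100/19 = 7531.58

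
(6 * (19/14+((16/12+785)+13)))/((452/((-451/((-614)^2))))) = -0.01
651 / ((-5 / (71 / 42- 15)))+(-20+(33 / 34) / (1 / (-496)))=209353 / 170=1231.49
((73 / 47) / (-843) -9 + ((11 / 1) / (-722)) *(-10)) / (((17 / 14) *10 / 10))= -1772061578 / 243154077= -7.29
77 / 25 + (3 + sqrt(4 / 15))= 6.60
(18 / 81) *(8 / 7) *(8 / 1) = 128 / 63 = 2.03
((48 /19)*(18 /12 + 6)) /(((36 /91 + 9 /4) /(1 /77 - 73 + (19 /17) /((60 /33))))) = -197049528 /380171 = -518.32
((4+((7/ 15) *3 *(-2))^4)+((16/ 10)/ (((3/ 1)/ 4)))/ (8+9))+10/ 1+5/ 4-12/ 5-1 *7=8598739/ 127500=67.44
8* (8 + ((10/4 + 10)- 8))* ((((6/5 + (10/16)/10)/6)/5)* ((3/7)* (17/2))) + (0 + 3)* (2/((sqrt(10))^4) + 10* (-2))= -124907/2800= -44.61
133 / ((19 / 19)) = 133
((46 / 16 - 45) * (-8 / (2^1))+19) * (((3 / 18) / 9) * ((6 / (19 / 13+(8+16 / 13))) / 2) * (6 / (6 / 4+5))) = 125 / 139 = 0.90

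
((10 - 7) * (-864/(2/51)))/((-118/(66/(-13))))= -2181168/767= -2843.77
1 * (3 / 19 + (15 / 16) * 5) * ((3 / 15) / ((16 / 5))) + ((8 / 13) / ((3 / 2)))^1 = 135271 / 189696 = 0.71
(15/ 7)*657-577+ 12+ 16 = 6012/ 7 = 858.86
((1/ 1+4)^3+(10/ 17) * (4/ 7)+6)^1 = 15629/ 119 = 131.34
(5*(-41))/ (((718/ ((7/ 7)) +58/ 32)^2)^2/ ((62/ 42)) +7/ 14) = -416481280/ 369467942500227749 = -0.00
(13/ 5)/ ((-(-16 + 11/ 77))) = 91/ 555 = 0.16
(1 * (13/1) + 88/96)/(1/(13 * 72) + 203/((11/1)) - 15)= 143286/35579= 4.03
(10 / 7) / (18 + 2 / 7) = 5 / 64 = 0.08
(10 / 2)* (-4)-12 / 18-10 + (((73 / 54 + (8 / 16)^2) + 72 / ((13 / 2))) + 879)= 1208861 / 1404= 861.01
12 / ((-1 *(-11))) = 12 / 11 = 1.09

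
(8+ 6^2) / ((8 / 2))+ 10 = 21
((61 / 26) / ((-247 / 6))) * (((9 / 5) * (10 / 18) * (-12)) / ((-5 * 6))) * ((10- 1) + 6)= -1098 / 3211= -0.34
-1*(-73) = 73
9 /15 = 3 /5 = 0.60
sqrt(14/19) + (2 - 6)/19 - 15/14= -341/266 + sqrt(266)/19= -0.42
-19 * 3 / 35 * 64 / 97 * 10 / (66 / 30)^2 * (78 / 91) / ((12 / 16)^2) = -1945600 / 575113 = -3.38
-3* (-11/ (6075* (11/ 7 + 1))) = 77/ 36450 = 0.00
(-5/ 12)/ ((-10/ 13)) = 13/ 24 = 0.54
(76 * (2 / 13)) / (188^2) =0.00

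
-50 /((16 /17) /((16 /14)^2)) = -3400 /49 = -69.39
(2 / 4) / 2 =1 / 4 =0.25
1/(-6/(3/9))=-1/18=-0.06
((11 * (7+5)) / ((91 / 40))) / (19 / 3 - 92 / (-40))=6.72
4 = 4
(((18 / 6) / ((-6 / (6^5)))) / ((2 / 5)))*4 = -38880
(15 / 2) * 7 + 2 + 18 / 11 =1235 / 22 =56.14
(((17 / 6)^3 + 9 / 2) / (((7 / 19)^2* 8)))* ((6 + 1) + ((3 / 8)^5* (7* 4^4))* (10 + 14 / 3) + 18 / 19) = 13790703025 / 2709504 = 5089.75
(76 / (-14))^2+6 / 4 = 3035 / 98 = 30.97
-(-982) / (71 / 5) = 4910 / 71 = 69.15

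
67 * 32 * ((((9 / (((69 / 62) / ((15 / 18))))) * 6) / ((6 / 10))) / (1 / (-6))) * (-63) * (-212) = -266307955200 / 23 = -11578606747.83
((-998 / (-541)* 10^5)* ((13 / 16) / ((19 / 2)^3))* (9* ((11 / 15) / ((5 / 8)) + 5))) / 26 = 1386222000 / 3710719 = 373.57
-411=-411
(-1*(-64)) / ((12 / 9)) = 48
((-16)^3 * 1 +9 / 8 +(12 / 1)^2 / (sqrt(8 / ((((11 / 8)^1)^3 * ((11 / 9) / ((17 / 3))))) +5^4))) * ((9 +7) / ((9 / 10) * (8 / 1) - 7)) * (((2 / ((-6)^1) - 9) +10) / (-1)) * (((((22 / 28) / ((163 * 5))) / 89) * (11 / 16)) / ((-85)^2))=233167 / 1035799800 - 702768 * sqrt(9359521) / 6867001235759525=0.00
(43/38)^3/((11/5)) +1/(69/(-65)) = -11803565/41647848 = -0.28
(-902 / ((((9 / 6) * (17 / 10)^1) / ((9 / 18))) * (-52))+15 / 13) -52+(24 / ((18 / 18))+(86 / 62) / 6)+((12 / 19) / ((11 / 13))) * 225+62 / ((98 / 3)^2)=497762005593 / 3437893459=144.79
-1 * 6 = -6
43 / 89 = 0.48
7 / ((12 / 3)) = 7 / 4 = 1.75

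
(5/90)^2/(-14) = -0.00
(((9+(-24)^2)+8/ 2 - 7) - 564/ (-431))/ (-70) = -125703/ 15085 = -8.33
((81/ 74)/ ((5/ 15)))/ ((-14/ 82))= -9963/ 518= -19.23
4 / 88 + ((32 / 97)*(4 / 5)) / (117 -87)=8683 / 160050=0.05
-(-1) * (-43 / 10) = -43 / 10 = -4.30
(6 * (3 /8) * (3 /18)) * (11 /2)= 33 /16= 2.06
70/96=0.73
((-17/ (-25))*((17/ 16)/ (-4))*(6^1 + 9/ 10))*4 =-19941/ 4000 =-4.99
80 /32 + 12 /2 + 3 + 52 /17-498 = -16437 /34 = -483.44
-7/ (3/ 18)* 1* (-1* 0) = 0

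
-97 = -97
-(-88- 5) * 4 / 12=31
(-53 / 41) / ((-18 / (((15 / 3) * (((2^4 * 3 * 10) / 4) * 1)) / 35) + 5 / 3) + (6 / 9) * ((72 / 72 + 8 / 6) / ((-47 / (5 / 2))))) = -448380 / 185197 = -2.42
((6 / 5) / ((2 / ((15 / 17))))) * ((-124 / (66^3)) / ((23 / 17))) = -31 / 183678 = -0.00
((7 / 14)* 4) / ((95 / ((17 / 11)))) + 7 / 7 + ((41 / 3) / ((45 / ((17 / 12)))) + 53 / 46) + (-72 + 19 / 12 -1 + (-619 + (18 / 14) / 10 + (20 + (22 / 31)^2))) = -3494996507945 / 5238543618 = -667.17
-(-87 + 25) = 62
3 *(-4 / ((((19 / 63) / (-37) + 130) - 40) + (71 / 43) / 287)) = -12328659 / 92462479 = -0.13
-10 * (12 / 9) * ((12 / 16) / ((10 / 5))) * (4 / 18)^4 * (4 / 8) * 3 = -40 / 2187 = -0.02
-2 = -2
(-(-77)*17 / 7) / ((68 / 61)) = 671 / 4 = 167.75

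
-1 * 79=-79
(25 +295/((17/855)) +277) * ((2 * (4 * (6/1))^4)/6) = 28461846528/17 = 1674226266.35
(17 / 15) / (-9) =-17 / 135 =-0.13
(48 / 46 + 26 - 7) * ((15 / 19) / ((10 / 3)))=4149 / 874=4.75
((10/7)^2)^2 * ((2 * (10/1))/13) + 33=1230029/31213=39.41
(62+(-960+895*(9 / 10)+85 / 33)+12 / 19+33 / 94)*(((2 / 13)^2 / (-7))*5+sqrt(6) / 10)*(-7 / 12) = -13105100 / 14940783+917357*sqrt(6) / 176814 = 11.83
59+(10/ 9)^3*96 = 46337/ 243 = 190.69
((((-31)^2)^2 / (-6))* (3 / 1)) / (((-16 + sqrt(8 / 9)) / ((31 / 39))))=28629151* sqrt(2) / 29848 + 85887453 / 3731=24376.42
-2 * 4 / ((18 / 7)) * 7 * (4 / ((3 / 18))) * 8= -12544 / 3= -4181.33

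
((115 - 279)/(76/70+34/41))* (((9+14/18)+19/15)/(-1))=5848199/6183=945.85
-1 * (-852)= 852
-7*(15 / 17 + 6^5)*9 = -8329041 / 17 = -489943.59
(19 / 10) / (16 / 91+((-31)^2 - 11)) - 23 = -23.00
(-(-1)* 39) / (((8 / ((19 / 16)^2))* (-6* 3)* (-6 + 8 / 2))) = 4693 / 24576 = 0.19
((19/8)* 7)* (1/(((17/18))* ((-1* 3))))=-399/68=-5.87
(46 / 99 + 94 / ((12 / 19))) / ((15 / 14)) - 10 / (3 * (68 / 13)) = 7003343 / 50490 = 138.71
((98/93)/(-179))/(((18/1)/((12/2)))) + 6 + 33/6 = 1148447/99882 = 11.50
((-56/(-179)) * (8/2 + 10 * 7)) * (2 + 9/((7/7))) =45584/179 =254.66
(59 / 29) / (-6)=-59 / 174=-0.34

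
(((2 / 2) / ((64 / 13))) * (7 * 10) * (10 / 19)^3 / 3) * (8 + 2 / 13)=231875 / 41154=5.63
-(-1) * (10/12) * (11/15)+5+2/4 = 55/9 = 6.11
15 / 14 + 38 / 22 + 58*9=524.80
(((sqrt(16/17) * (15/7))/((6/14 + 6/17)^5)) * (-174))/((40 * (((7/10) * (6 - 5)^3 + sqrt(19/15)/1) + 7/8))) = -1628335438520 * sqrt(17)/166822062877 + 1860954786880 * sqrt(4845)/4504195697679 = -11.49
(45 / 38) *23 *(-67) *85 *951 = -5605503075 / 38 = -147513238.82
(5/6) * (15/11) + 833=18351/22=834.14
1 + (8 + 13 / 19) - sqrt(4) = 146 / 19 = 7.68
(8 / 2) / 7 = 4 / 7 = 0.57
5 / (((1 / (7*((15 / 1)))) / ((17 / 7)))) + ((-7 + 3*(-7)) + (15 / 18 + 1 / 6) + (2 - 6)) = 1244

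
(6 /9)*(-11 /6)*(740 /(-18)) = 4070 /81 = 50.25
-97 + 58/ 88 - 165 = -11499/ 44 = -261.34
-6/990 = -1/165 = -0.01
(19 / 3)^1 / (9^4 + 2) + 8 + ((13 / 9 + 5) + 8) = 1325783 / 59067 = 22.45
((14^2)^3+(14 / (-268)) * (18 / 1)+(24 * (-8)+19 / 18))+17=9080409505 / 1206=7529361.12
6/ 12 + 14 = 29/ 2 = 14.50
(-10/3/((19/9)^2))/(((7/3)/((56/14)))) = -3240/2527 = -1.28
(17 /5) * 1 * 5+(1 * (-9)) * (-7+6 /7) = 506 /7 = 72.29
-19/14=-1.36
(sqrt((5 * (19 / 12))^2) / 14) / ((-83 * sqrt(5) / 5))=-95 * sqrt(5) / 13944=-0.02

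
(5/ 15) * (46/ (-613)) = -46/ 1839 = -0.03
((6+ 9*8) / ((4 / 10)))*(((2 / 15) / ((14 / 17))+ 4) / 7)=5681 / 49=115.94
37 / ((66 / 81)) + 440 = 10679 / 22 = 485.41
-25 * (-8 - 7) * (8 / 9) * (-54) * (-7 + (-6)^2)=-522000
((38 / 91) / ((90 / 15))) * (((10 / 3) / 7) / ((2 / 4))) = 380 / 5733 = 0.07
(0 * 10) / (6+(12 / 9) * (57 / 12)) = 0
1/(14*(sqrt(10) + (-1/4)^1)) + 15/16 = 0.96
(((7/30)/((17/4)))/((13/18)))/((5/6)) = 504/5525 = 0.09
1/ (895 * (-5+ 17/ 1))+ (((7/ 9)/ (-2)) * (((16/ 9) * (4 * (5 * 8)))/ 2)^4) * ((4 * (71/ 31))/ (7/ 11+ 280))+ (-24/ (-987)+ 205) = -705479907952687091449/ 135829378980540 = -5193868.32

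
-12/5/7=-12/35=-0.34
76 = 76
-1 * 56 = -56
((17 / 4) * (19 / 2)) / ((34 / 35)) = 665 / 16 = 41.56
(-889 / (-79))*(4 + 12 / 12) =4445 / 79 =56.27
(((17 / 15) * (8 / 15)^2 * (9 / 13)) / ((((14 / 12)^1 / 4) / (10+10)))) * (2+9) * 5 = 382976 / 455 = 841.71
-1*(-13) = 13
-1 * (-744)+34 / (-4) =1471 / 2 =735.50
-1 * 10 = -10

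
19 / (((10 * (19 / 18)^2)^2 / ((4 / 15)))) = 34992 / 857375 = 0.04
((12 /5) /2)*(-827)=-4962 /5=-992.40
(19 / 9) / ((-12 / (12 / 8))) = -19 / 72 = -0.26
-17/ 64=-0.27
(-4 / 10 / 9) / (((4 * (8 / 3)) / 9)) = -3 / 80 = -0.04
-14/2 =-7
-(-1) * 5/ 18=5/ 18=0.28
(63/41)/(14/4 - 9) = -126/451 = -0.28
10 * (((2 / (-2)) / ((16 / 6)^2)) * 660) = -7425 / 8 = -928.12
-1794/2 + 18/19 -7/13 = -221458/247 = -896.59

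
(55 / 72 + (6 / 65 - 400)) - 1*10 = -1914793 / 4680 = -409.14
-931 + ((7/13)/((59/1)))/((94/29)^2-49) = -23116820608/24830091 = -931.00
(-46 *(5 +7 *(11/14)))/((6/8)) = -644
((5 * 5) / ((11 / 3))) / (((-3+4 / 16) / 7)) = -2100 / 121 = -17.36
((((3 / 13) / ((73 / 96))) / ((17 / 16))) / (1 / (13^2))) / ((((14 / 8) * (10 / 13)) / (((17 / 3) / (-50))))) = -259584 / 63875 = -4.06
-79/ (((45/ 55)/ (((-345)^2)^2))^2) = -23685371629838827734375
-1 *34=-34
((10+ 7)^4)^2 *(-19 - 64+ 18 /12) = -1137048462883 /2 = -568524231441.50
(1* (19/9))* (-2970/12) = -1045/2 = -522.50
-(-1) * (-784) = -784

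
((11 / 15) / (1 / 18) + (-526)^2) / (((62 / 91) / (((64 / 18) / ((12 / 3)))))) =503574344 / 1395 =360985.19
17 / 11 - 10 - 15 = -258 / 11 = -23.45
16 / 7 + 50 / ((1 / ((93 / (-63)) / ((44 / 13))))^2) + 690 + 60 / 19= 5717798371 / 8110872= 704.95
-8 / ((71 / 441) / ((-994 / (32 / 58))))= 89523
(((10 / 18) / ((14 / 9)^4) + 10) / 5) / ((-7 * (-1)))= 77561 / 268912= 0.29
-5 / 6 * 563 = -2815 / 6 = -469.17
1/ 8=0.12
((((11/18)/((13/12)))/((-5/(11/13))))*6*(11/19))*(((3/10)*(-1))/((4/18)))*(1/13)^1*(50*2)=3.44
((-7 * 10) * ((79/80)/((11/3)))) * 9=-14931/88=-169.67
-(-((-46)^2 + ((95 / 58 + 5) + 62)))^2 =-16055170681 / 3364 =-4772642.89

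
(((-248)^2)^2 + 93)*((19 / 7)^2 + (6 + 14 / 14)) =2663050444736 / 49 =54347968259.92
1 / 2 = 0.50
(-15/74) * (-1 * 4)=30/37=0.81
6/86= 3/43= 0.07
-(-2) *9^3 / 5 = 1458 / 5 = 291.60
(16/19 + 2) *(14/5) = 756/95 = 7.96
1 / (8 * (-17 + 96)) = 0.00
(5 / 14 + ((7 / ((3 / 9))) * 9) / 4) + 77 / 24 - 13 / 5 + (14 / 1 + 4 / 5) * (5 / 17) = 750677 / 14280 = 52.57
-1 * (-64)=64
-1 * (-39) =39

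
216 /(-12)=-18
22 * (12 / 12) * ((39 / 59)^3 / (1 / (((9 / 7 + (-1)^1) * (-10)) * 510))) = -13311183600 / 1437653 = -9258.97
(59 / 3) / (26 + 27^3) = 59 / 59127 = 0.00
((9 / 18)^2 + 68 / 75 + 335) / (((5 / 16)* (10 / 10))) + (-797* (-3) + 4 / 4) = 1300388 / 375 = 3467.70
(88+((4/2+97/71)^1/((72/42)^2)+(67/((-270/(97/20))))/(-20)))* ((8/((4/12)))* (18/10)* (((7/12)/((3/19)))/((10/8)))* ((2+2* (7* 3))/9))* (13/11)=1182685585991/17971875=65807.58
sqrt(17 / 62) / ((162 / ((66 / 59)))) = 11 * sqrt(1054) / 98766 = 0.00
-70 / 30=-7 / 3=-2.33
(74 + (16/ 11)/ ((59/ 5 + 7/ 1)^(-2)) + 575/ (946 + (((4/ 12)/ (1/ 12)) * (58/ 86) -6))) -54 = 5960564911/ 11147400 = 534.70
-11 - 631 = -642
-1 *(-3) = 3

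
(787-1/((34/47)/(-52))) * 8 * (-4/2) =-233616/17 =-13742.12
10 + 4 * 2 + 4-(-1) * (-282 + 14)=-246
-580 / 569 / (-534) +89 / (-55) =-13505197 / 8355765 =-1.62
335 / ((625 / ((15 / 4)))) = 201 / 100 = 2.01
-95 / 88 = -1.08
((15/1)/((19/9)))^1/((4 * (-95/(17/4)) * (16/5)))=-2295/92416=-0.02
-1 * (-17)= 17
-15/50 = -3/10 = -0.30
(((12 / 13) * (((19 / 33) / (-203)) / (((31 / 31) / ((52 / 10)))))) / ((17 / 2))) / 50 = -0.00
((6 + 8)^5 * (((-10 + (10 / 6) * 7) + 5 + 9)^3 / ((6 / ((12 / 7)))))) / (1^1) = 15953857472 / 27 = 590883610.07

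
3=3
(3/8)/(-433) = -3/3464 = -0.00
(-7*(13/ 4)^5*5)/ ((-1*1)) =12995255/ 1024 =12690.68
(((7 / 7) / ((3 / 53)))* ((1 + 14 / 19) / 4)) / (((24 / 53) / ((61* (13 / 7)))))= 24502907 / 12768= 1919.09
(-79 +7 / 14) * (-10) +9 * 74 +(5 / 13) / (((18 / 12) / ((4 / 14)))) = 396143 / 273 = 1451.07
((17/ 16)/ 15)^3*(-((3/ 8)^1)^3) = -4913/ 262144000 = -0.00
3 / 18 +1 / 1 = 7 / 6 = 1.17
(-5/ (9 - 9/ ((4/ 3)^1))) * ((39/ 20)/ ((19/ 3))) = -13/ 19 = -0.68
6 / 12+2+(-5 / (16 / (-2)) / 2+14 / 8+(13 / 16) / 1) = 43 / 8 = 5.38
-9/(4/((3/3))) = -9/4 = -2.25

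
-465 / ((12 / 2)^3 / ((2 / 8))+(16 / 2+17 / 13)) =-6045 / 11353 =-0.53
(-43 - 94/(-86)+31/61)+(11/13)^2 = -40.68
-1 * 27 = -27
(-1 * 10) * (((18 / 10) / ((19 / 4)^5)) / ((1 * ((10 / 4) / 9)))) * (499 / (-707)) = 165556224 / 8753009965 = 0.02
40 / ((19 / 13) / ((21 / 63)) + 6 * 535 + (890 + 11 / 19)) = 4940 / 506963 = 0.01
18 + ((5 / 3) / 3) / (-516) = 83587 / 4644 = 18.00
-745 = -745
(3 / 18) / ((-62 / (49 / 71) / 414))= -3381 / 4402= -0.77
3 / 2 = 1.50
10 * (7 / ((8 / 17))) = 595 / 4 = 148.75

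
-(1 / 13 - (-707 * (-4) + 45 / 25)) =183932 / 65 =2829.72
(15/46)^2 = 225/2116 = 0.11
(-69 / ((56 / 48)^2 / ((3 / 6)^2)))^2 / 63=42849 / 16807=2.55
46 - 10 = 36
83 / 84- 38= -3109 / 84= -37.01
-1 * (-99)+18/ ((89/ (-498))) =-153/ 89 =-1.72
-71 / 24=-2.96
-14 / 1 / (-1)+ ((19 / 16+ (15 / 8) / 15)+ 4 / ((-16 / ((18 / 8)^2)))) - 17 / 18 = 7547 / 576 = 13.10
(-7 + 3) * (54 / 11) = -216 / 11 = -19.64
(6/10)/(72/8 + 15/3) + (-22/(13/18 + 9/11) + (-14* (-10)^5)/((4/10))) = 14944939199/4270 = 3499985.76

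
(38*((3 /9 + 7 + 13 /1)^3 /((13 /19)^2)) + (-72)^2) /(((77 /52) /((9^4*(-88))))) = -24396266491200 /91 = -268090840562.64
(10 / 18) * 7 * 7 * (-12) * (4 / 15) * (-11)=8624 / 9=958.22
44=44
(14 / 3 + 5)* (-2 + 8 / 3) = 58 / 9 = 6.44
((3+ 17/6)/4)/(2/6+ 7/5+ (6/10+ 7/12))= 1/2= 0.50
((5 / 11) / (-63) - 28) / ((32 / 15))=-97045 / 7392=-13.13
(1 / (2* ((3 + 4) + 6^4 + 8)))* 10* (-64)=-320 / 1311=-0.24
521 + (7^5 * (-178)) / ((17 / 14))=-41874187 / 17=-2463187.47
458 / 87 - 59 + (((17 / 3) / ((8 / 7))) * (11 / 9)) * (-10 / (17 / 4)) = -67.99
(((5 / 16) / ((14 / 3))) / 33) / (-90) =-1 / 44352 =-0.00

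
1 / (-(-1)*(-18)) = -1 / 18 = -0.06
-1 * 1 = -1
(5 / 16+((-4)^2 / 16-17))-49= -1035 / 16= -64.69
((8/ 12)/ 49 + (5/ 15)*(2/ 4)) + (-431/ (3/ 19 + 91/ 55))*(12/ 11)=-72176789/ 278418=-259.24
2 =2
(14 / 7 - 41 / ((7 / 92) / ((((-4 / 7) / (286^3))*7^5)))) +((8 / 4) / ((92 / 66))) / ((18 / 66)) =503221223 / 67256761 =7.48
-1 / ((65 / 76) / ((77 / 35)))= -836 / 325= -2.57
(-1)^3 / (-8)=0.12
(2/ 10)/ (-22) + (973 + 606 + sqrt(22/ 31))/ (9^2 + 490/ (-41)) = 41 * sqrt(682)/ 87761 + 7118459/ 311410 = 22.87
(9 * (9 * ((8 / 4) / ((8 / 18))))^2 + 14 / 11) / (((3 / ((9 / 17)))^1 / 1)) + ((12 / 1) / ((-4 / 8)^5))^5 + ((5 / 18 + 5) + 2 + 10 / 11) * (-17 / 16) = -449666170760078893 / 53856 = -8349416420827.37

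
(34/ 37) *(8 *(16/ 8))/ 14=272/ 259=1.05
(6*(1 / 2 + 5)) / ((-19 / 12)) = -396 / 19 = -20.84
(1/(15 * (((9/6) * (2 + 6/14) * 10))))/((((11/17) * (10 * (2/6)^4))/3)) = 189/2750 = 0.07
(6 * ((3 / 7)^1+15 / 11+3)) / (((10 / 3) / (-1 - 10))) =-3321 / 35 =-94.89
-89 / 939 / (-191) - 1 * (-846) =151729343 / 179349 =846.00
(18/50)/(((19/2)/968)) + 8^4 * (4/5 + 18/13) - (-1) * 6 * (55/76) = 111016729/12350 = 8989.21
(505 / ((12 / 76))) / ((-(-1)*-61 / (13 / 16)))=-124735 / 2928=-42.60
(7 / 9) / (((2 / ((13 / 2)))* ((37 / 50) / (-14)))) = -15925 / 333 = -47.82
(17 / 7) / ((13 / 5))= 85 / 91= 0.93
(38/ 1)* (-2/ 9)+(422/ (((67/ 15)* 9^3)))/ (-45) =-1237778/ 146529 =-8.45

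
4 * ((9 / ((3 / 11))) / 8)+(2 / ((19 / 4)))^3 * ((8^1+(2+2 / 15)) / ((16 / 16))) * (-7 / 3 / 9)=4767421 / 292410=16.30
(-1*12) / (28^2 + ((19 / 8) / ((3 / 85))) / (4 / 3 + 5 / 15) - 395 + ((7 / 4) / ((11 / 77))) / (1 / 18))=-32 / 1733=-0.02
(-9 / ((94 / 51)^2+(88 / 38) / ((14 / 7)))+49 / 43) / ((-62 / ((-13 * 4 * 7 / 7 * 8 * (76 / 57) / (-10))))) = 1683751472 / 2250497235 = 0.75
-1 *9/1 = -9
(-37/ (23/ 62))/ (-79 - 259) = 1147/ 3887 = 0.30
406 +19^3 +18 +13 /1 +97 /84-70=607081 /84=7227.15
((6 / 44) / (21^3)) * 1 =1 / 67914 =0.00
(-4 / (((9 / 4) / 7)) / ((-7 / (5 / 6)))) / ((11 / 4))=160 / 297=0.54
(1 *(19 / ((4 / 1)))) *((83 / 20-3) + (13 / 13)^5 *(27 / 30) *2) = 1121 / 80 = 14.01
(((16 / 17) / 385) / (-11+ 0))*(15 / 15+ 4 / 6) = -0.00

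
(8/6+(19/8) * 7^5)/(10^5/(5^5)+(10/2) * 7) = 958031/1608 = 595.79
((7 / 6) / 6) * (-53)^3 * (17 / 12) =-17716363 / 432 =-41010.10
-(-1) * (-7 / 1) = -7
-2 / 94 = -1 / 47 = -0.02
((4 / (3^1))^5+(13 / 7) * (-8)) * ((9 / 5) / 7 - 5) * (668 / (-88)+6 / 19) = -4569503912 / 12442815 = -367.24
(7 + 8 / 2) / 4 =11 / 4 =2.75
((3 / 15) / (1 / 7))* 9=63 / 5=12.60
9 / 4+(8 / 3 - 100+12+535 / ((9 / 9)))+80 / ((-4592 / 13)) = 1555621 / 3444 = 451.69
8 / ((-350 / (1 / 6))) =-2 / 525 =-0.00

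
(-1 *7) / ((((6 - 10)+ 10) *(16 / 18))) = -21 / 16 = -1.31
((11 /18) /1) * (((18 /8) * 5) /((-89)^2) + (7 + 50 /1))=6622121 /190104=34.83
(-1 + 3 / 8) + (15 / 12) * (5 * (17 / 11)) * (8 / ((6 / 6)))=6745 / 88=76.65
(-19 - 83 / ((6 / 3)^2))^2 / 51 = 8427 / 272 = 30.98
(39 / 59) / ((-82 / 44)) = -0.35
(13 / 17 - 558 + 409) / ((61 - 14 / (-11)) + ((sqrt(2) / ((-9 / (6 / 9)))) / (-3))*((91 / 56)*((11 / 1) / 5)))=-24916316040000 / 10467147701407 + 35318883600*sqrt(2) / 10467147701407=-2.38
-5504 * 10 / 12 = -13760 / 3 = -4586.67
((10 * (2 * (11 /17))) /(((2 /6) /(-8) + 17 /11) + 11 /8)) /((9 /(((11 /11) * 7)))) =3388 /969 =3.50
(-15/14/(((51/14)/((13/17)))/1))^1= -0.22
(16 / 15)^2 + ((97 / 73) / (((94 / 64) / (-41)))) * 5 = -142293664 / 771975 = -184.32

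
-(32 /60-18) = 262 /15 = 17.47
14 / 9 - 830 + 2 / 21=-52186 / 63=-828.35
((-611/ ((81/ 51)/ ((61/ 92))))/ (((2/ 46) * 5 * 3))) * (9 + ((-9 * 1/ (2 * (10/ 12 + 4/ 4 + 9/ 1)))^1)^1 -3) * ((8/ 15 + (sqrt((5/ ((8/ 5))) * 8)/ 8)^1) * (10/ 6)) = -819741241/ 194400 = -4216.78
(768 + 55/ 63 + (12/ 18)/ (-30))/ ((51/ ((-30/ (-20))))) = 121094/ 5355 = 22.61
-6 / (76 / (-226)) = 339 / 19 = 17.84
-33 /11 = -3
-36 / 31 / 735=-12 / 7595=-0.00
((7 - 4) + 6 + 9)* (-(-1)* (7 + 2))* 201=32562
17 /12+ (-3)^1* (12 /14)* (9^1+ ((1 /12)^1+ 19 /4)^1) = -2869 /84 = -34.15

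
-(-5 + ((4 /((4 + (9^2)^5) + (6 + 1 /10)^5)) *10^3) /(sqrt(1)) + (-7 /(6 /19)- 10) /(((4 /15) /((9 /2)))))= 3056173927469078265 /5578868561540816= 547.81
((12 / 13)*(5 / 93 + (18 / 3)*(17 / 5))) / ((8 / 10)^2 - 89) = -190220 / 890227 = -0.21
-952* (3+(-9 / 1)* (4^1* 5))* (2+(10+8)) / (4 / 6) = 5055120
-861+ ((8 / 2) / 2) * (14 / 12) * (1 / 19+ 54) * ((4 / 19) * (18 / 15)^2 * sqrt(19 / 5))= -861+ 345072 * sqrt(95) / 45125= -786.47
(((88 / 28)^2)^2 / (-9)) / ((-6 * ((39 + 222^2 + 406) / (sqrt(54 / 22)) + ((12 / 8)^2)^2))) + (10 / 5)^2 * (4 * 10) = 160.00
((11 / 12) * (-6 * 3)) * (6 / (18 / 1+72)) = -11 / 10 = -1.10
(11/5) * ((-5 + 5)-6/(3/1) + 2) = 0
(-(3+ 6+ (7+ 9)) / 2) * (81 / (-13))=2025 / 26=77.88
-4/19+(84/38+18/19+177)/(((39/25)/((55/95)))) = 312787/4693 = 66.65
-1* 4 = -4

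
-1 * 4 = -4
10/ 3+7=31/ 3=10.33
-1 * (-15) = 15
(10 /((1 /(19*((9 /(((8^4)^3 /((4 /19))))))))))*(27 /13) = 1215 /111669149696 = 0.00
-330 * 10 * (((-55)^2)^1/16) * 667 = -416145468.75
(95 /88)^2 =9025 /7744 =1.17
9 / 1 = 9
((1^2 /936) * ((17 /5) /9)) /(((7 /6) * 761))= 17 /37395540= 0.00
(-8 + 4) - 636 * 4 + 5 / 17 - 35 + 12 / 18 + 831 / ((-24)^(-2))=24279772 / 51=476073.96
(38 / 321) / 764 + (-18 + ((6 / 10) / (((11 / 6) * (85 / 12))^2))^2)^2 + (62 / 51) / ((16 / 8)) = 14531147335746059813504540410529777 / 44765279418406363210952636718750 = 324.61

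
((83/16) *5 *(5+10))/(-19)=-6225/304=-20.48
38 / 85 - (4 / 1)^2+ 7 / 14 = -2559 / 170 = -15.05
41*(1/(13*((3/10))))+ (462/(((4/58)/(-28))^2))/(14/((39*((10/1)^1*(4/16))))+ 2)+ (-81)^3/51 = 447396133963/12597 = 35516085.89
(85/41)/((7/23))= 1955/287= 6.81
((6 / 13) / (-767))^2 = 36 / 99420841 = 0.00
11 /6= 1.83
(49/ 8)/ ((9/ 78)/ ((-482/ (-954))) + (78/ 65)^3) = 19189625/ 6129324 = 3.13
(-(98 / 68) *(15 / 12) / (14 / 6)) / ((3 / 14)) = -245 / 68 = -3.60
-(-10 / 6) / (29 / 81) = 135 / 29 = 4.66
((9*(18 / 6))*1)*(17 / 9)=51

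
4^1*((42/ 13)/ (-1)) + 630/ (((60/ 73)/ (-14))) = -139671/ 13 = -10743.92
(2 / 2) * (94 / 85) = 94 / 85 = 1.11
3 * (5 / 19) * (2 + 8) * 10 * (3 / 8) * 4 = 2250 / 19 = 118.42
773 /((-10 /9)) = -6957 /10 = -695.70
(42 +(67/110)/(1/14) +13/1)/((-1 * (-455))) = 3494/25025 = 0.14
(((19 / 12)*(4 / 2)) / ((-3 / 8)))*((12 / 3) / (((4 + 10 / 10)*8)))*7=-266 / 45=-5.91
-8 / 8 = -1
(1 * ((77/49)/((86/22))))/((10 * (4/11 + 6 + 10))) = 1331/541800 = 0.00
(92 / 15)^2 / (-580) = -2116 / 32625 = -0.06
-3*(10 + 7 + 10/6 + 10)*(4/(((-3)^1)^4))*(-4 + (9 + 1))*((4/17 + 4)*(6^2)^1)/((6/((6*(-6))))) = 396288/17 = 23311.06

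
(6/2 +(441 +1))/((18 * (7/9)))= 31.79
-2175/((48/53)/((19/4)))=-730075/64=-11407.42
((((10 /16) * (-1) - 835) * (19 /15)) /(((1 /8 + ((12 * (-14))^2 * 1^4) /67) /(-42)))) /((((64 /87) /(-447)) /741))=-343322949303243 /7227488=-47502389.39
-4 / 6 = -2 / 3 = -0.67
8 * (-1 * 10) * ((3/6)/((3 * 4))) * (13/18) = -65/27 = -2.41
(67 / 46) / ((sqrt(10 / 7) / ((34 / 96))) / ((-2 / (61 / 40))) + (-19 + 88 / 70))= -0.07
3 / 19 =0.16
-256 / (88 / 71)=-2272 / 11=-206.55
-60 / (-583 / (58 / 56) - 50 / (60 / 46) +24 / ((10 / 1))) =26100 / 260491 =0.10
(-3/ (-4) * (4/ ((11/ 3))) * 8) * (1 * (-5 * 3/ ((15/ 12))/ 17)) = -864/ 187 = -4.62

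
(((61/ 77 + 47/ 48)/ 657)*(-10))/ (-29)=32735/ 35209944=0.00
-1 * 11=-11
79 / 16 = 4.94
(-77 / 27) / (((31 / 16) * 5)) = -1232 / 4185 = -0.29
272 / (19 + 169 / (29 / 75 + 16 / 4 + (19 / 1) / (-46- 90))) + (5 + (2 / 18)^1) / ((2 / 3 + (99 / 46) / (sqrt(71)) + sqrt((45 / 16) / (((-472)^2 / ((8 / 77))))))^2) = 11782768 / 2546861 + 648120323492916736 / (14697 * sqrt(770) + 10794168 * sqrt(71) + 237399008)^2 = 10.62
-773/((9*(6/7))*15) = -5411/810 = -6.68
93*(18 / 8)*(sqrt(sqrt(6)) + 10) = 837*6^(1 / 4) / 4 + 4185 / 2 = 2419.99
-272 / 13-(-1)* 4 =-220 / 13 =-16.92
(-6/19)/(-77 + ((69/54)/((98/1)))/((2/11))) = 21168/5156657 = 0.00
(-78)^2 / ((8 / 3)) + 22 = 4607 / 2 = 2303.50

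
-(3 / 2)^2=-9 / 4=-2.25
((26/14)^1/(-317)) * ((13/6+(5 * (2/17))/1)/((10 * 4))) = -3653/9053520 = -0.00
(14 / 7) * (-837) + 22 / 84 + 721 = -40015 / 42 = -952.74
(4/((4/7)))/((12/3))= 7/4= 1.75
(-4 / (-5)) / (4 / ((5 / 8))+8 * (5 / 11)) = 11 / 138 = 0.08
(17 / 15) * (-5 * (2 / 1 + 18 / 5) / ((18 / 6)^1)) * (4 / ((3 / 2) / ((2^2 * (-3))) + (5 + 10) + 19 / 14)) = -2.61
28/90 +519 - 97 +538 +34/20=86581/90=962.01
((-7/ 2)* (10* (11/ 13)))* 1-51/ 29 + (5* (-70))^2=46170672/ 377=122468.63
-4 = -4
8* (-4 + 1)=-24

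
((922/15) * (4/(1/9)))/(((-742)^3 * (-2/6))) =4149/255324055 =0.00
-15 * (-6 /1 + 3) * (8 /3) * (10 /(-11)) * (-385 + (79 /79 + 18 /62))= 14274000 /341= 41859.24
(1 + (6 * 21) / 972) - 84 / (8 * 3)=-64 / 27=-2.37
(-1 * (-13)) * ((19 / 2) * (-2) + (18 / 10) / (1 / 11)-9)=-533 / 5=-106.60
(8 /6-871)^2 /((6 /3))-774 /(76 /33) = 64607900 /171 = 377823.98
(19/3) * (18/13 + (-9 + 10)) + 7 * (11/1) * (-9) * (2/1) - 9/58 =-3101321/2262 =-1371.05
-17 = -17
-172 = -172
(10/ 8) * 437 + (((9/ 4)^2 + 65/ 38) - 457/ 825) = 138559247/ 250800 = 552.47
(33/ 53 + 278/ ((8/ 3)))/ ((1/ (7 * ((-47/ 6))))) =-2438219/ 424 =-5750.52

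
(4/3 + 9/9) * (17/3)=119/9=13.22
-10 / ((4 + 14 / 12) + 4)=-1.09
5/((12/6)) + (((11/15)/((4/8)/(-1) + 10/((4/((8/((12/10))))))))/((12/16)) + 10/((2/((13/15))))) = 6687/970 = 6.89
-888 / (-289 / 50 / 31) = 1376400 / 289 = 4762.63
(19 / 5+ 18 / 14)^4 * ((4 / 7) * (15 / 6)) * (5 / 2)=1003875856 / 420175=2389.19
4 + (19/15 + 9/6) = 203/30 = 6.77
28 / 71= 0.39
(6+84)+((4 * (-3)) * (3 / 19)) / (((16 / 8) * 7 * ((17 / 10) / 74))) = 190170 / 2261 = 84.11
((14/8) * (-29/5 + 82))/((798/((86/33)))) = 5461/12540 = 0.44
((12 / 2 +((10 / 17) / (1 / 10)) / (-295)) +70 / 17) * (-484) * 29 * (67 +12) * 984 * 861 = -9514640714439168 / 1003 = -9486182167935.36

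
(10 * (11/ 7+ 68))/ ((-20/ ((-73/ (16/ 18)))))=319959/ 112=2856.78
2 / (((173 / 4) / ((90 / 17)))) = 0.24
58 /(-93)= -58 /93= -0.62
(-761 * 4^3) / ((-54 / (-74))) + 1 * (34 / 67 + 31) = -120680219 / 1809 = -66711.01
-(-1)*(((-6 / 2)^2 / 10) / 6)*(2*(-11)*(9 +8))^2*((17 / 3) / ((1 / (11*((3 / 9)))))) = 6539203 / 15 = 435946.87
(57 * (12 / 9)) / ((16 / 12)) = 57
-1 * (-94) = 94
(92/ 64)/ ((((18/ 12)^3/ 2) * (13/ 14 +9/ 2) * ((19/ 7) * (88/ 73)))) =82271/ 1715472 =0.05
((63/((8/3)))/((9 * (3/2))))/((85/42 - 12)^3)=-129654/73560059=-0.00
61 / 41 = 1.49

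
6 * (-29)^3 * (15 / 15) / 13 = -11256.46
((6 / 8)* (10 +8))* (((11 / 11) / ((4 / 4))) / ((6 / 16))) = 36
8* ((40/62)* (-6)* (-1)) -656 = -19376/31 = -625.03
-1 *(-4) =4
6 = 6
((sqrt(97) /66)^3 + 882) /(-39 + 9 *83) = 97 *sqrt(97) /203547168 + 147 /118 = 1.25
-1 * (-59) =59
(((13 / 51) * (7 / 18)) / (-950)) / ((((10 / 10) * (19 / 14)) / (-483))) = 102557 / 2761650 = 0.04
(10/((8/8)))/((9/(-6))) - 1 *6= -38/3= -12.67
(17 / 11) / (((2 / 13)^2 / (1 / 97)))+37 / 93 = 425105 / 396924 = 1.07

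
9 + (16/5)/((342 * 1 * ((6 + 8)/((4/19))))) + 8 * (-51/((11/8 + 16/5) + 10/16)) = -69.46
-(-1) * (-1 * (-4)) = 4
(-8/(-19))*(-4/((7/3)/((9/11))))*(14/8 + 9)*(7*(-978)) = 9083664/209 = 43462.51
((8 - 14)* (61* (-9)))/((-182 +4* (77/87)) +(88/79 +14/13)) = -147157803/7874726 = -18.69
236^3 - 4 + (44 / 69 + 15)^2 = 62580948013 / 4761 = 13144496.54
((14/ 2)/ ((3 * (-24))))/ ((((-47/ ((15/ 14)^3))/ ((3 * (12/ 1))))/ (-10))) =-16875/ 18424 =-0.92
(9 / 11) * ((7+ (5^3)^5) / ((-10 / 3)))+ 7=-7490678261.76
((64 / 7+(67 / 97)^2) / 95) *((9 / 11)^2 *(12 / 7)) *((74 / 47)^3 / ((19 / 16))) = 3992968553329152 / 10454317821169915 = 0.38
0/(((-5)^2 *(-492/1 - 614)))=0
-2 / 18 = -1 / 9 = -0.11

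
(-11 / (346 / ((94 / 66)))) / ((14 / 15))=-235 / 4844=-0.05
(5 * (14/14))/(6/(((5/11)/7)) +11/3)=75/1441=0.05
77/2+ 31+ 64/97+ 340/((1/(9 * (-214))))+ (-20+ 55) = -127018559/194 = -654734.84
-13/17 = -0.76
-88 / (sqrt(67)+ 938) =-1232 / 13131+ 88*sqrt(67) / 879777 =-0.09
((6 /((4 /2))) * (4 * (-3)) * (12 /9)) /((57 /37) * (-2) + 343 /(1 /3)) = -592 /12653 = -0.05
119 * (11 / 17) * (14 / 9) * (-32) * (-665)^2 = -15254993600 / 9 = -1694999288.89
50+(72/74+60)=4106/37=110.97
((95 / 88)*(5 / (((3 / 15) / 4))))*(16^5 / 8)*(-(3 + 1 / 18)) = -389120000 / 9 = -43235555.56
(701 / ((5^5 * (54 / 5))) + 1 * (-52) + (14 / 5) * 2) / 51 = -1565299 / 1721250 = -0.91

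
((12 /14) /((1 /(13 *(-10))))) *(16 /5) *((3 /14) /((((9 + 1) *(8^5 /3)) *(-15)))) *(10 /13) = 9 /250880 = 0.00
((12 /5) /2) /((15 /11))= 0.88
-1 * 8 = -8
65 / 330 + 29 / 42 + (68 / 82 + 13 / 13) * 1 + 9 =110969 / 9471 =11.72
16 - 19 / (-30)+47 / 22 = 3097 / 165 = 18.77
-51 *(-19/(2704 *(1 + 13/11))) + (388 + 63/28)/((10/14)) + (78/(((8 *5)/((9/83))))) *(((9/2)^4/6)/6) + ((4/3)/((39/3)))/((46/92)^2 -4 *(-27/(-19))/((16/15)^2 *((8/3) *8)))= 36826913135641/66306190080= 555.41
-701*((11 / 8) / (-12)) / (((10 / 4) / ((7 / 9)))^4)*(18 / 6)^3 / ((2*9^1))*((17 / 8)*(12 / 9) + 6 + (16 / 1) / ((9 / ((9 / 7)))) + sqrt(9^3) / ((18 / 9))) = 1367399341 / 49207500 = 27.79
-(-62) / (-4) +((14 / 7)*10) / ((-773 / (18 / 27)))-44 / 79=-5889623 / 366402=-16.07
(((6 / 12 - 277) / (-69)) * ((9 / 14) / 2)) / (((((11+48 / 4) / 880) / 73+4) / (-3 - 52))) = -34890350 / 1970203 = -17.71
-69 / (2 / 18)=-621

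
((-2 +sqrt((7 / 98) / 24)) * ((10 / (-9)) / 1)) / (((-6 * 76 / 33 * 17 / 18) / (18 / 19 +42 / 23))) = -66660 / 141151 +5555 * sqrt(21) / 1976114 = -0.46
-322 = -322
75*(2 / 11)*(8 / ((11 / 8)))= 9600 / 121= 79.34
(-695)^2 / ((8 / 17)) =8211425 / 8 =1026428.12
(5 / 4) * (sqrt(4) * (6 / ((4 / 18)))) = 135 / 2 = 67.50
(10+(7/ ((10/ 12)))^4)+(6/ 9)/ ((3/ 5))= 28067764/ 5625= 4989.82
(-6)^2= 36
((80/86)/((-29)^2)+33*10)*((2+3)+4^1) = 107404470/36163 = 2970.01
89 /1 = 89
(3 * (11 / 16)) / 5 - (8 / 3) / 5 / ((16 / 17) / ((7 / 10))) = 0.02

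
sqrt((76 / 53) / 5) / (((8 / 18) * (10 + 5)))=3 * sqrt(5035) / 2650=0.08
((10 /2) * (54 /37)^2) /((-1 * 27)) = -540 /1369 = -0.39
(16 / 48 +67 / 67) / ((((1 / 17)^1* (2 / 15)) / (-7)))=-1190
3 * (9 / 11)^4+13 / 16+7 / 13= 8208185 / 3045328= 2.70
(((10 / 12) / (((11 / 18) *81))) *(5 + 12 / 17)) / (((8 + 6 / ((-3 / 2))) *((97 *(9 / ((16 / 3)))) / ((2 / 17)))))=40 / 2317491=0.00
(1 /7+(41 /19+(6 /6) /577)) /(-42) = -176695 /3223122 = -0.05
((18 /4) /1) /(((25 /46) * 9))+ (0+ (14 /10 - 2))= 8 /25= 0.32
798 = 798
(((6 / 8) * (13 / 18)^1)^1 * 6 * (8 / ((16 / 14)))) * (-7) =-637 / 4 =-159.25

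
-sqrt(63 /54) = -sqrt(42) /6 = -1.08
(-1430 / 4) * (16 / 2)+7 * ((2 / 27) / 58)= -2239373 / 783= -2859.99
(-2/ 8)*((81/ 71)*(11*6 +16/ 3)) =-2889/ 142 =-20.35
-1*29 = -29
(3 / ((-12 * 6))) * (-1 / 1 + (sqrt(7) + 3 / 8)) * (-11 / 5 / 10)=-11 / 1920 + 11 * sqrt(7) / 1200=0.02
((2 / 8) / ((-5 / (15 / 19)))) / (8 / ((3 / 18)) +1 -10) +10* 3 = 29639 / 988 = 30.00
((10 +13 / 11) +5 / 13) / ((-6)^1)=-827 / 429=-1.93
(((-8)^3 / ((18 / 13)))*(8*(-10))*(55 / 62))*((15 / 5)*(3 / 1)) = 7321600 / 31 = 236180.65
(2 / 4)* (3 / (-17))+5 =167 / 34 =4.91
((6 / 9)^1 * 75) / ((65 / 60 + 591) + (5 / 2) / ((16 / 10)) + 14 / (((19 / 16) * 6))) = 0.08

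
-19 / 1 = -19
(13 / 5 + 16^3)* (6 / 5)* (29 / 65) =3565782 / 1625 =2194.33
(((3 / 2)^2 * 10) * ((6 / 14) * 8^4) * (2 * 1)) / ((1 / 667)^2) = 246005821440 / 7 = 35143688777.14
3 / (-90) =-1 / 30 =-0.03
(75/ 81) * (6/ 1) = 50/ 9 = 5.56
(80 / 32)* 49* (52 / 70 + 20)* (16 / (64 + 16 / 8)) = 616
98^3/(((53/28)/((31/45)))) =816954656/2385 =342538.64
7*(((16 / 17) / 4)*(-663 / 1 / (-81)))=13.48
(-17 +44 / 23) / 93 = -347 / 2139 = -0.16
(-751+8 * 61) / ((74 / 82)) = -10783 / 37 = -291.43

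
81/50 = 1.62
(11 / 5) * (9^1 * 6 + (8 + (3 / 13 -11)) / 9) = 7678 / 65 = 118.12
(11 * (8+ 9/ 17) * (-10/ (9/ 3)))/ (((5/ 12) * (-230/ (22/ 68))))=7018/ 6647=1.06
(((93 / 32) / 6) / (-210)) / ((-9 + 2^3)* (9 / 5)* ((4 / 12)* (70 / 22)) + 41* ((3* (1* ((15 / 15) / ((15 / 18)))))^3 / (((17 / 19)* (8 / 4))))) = -144925 / 67045652352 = -0.00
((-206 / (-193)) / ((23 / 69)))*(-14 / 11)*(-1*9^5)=510891948 / 2123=240646.23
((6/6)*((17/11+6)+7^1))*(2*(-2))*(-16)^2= -14894.55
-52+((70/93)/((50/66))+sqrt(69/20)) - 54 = -16276/155+sqrt(345)/10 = -103.15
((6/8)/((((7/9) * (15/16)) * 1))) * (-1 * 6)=-216/35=-6.17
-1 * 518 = -518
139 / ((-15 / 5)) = -139 / 3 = -46.33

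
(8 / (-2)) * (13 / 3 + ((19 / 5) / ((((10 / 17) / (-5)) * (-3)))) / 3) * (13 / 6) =-9269 / 135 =-68.66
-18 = -18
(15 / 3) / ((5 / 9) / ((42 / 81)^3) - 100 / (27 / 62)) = -74088 / 3343511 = -0.02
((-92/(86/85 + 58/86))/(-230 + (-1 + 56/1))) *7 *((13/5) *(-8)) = -6994208/154075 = -45.39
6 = 6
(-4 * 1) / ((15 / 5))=-4 / 3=-1.33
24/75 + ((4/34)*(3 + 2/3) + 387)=494383/1275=387.75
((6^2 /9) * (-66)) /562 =-132 /281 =-0.47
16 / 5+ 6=46 / 5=9.20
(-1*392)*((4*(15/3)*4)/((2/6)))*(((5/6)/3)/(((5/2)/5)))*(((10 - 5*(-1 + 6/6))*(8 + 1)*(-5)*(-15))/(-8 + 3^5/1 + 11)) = -58800000/41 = -1434146.34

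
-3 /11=-0.27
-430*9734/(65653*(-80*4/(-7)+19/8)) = -33484960/25257647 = -1.33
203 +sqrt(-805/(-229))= sqrt(184345)/229 +203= 204.87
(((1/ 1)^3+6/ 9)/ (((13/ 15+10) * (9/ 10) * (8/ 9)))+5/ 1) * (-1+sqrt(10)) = 11.23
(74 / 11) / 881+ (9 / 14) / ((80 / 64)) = 177028 / 339185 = 0.52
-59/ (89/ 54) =-3186/ 89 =-35.80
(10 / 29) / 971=10 / 28159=0.00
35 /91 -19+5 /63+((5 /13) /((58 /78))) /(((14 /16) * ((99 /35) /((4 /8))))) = -4815439 /261261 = -18.43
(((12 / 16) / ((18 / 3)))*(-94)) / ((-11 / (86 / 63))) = 2021 / 1386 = 1.46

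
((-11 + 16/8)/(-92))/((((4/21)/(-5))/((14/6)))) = -2205/368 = -5.99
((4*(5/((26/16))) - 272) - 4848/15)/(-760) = 4736/6175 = 0.77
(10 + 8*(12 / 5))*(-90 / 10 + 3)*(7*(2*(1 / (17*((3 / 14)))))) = -57232 / 85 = -673.32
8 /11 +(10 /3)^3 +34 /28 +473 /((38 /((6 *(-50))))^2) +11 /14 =3165085910 /107217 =29520.37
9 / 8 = 1.12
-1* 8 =-8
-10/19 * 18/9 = -20/19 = -1.05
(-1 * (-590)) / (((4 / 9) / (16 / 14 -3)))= -34515 / 14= -2465.36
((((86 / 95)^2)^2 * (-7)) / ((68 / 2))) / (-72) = 23931607 / 12461945625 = 0.00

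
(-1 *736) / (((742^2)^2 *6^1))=-23 / 56835134643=-0.00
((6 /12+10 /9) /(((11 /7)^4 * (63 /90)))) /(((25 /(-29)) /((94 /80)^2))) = -637214767 /1054152000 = -0.60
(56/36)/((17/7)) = 98/153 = 0.64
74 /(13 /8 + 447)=16 /97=0.16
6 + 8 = 14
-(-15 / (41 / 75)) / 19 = 1125 / 779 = 1.44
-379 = -379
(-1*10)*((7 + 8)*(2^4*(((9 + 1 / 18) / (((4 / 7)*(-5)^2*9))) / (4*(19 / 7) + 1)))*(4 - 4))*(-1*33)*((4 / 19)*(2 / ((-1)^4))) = 0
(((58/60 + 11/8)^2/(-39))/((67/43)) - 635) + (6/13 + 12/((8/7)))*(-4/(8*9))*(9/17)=-406449570491/639662400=-635.41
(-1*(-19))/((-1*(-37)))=19/37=0.51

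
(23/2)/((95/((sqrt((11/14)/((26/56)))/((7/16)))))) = 184 * sqrt(286)/8645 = 0.36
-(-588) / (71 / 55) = 32340 / 71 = 455.49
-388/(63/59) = -22892/63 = -363.37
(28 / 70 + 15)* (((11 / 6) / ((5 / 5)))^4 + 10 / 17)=20162989 / 110160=183.03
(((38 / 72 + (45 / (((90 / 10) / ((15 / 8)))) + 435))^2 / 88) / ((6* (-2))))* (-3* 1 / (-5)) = -1026113089 / 9123840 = -112.47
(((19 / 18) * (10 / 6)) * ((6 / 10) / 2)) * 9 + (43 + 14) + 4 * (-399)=-6137 / 4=-1534.25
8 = 8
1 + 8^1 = 9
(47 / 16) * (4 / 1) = 47 / 4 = 11.75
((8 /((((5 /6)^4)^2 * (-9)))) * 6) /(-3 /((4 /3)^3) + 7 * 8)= -573308928 /1368359375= -0.42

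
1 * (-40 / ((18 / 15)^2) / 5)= -50 / 9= -5.56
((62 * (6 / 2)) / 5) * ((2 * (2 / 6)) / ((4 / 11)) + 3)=899 / 5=179.80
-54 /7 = -7.71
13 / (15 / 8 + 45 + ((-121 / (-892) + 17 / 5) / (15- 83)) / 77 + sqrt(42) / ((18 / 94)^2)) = -55905276616272634320 / 2664216296295297072761 + 32525836398312364800*sqrt(42) / 2664216296295297072761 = 0.06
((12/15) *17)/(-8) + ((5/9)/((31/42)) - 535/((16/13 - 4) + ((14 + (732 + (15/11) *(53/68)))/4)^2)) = -3633942229141253/3774933269958090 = -0.96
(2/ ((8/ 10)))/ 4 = 5/ 8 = 0.62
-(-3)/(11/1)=3/11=0.27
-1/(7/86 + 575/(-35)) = 602/9841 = 0.06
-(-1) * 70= 70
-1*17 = -17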